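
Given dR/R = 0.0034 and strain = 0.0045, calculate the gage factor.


GF = (dR/R) / epsilon
= 0.0034 / 0.0045
= 0.7556

0.7556


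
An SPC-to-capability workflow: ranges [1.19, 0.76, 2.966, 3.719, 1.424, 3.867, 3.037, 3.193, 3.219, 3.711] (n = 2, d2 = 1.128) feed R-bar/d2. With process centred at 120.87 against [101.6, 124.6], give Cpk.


R_bar = (1.19 + 0.76 + 2.966 + 3.719 + 1.424 + 3.867 + 3.037 + 3.193 + 3.219 + 3.711) / 10 = 2.7086
sigma = R_bar / d2 = 2.7086 / 1.128 = 2.4012411
Cp = (USL - LSL)/(6*sigma) = (124.6 - 101.6)/(6*2.4012411) = 1.5964
Cpu = (124.6 - 120.87)/(3*2.4012411) = 0.5178
Cpl = (120.87 - 101.6)/(3*2.4012411) = 2.6750
Cpk = min(Cpu, Cpl) = 0.5178

0.5178


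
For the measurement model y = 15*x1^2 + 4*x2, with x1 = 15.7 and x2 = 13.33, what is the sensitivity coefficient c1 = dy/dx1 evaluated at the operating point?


y = 15*x1^2 + 4*x2
dy/dx1 = 2*15*x1
Evaluate at x1 = 15.7: c1 = 30 * 15.7
c1 = 471.0000

471.0000


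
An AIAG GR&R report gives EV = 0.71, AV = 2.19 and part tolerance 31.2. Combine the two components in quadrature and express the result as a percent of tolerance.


GRR = sqrt(EV^2 + AV^2) = sqrt(0.71^2 + 2.19^2) = 2.3022163
%GRR = GRR / tol * 100 = 2.3022163 / 31.2 * 100
%GRR = 7.3789

7.3789


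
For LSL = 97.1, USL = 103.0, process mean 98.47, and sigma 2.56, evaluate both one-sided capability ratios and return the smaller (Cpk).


Cpu = (USL - mean) / (3*sigma) = (103.0 - 98.47) / (3*2.56) = 0.5898
Cpl = (mean - LSL) / (3*sigma) = (98.47 - 97.1) / (3*2.56) = 0.1784
Cpk = min(Cpu, Cpl) = 0.1784

0.1784


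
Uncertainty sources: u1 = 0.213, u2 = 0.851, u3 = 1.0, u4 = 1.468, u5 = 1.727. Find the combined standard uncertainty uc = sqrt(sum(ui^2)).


uc = sqrt(0.213^2 + 0.851^2 + 1.0^2 + 1.468^2 + 1.727^2)
uc = sqrt(6.907123)
uc = 2.6281

2.6281


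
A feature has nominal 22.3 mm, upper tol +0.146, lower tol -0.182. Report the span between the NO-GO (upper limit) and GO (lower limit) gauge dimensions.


GO = nominal - lower_tol (smallest hole = maximum material condition)
GO = 22.3 - 0.182 = 22.118
NO-GO = nominal + upper_tol (largest hole = least material condition)
NO-GO = 22.3 + 0.146 = 22.446
spread = NO-GO - GO = 22.446 - 22.118 = 0.3280

0.3280


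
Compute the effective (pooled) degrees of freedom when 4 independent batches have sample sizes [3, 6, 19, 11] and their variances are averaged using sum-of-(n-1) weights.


nu = sum_i (n_i - 1)
nu = ((3 - 1) + (6 - 1) + (19 - 1) + (11 - 1))
nu = 2 + 5 + 18 + 10
nu = 35

35


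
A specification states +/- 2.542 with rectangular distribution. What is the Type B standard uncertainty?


u_B = half_width / sqrt(3)
u_B = 2.542 / 1.7320508
u_B = 1.4676

1.4676


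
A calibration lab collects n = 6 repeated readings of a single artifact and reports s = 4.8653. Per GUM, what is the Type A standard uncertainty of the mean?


u_A = s / sqrt(n)
u_A = 4.8653 / sqrt(6)
u_A = 4.8653 / 2.4494897
u_A = 1.9863

1.9863


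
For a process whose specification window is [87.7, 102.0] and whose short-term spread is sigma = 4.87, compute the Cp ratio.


Cp = (USL - LSL) / (6 * sigma)
= (102.0 - 87.7) / (6 * 4.87)
= 14.3000 / 29.2200
= 0.4894

0.4894


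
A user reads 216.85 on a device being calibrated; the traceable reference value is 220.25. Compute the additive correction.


Correction = standard - reading
= 220.25 - 216.85
= 3.4000

3.4000


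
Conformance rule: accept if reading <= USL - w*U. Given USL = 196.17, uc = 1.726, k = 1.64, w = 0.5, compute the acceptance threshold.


U = k * uc = 1.64 * 1.726 = 2.83064
guard band g = w * U = 0.5 * 2.83064 = 1.41532
AL = USL - g = 196.17 - 1.41532
AL = 194.7547

194.7547


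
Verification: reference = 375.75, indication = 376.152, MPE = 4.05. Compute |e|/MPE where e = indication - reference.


e = indication - reference = 376.152 - 375.75 = 0.4020
|e| = 0.4020
ratio = |e| / MPE = 0.4020 / 4.05
ratio = 0.0993

0.0993


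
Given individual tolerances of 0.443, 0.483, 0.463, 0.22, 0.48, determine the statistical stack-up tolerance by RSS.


RSS = sqrt(0.443^2 + 0.483^2 + 0.463^2 + 0.22^2 + 0.48^2)
= sqrt(0.922707)
= 0.9606

0.9606


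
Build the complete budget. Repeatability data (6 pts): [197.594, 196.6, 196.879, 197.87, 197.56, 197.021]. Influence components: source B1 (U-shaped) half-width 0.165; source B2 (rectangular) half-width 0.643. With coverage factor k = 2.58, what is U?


mean = (197.594 + 196.6 + 196.879 + 197.87 + 197.56 + 197.021) / 6 = 197.254
s = sqrt(sum((x - mean)^2)/(n-1)) = 0.49220362
u_A = s / sqrt(n) = 0.49220362 / sqrt(6) = 0.20094129
u_B1 = 0.165 / sqrt(2) = 0.11667262
u_B2 = 0.643 / sqrt(3) = 0.37123622
uc = sqrt(0.20094129^2 + 0.11667262^2 + 0.37123622^2) = 0.43795689
U = k * uc = 2.58 * 0.43795689
U = 1.1299

1.1299


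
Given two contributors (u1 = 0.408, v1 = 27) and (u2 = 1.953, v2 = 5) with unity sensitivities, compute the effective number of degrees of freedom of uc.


uc = sqrt(u1^2 + u2^2) = sqrt(0.408^2 + 1.953^2) = 1.9951624
v_eff = uc^4 / (u1^4/v1 + u2^4/v2)
= 1.9951624^4 / (0.408^4/27 + 1.953^4/5)
= 15.845758 / 2.9106644
v_eff = 5.4440

5.4440


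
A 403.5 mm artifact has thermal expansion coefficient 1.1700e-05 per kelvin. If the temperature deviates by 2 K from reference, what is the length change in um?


dL = L * alpha * dT
= 403.5 * 1.1700e-05 * 2
= 0.0094419 mm
dL_um = 0.0094419 * 1000 = 9.4419 um

9.4419


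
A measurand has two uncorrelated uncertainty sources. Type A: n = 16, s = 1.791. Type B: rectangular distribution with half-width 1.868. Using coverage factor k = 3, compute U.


u_A = s / sqrt(n) = 1.791 / sqrt(16) = 0.44775
u_B = half_width / sqrt(3) = 1.868 / sqrt(3) = 1.0784903
uc = sqrt(u_A^2 + u_B^2) = sqrt(0.44775^2 + 1.0784903^2) = 1.167742
U = k * uc = 3 * 1.167742
U = 3.5032

3.5032


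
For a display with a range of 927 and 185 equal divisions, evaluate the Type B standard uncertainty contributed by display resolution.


resolution = range / divisions
resolution = 927 / 185 = 5.0108108
u_res = resolution / (2*sqrt(3))
u_res = 5.0108108 / 3.4641016
u_res = 1.4465

1.4465


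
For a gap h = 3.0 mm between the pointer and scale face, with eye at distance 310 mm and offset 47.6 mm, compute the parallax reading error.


error = h * offset / d
= 3.0 * 47.6 / 310
= 0.4606

0.4606


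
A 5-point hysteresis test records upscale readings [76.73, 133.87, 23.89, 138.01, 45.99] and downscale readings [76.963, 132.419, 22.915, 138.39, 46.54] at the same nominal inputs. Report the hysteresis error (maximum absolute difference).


|76.73 - 76.963| = 0.2330
|133.87 - 132.419| = 1.4510
|23.89 - 22.915| = 0.9750
|138.01 - 138.39| = 0.3800
|45.99 - 46.54| = 0.5500
hysteresis = max(diffs) = 1.4510

1.4510


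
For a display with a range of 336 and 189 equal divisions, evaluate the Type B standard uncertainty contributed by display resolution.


resolution = range / divisions
resolution = 336 / 189 = 1.7777778
u_res = resolution / (2*sqrt(3))
u_res = 1.7777778 / 3.4641016
u_res = 0.5132

0.5132


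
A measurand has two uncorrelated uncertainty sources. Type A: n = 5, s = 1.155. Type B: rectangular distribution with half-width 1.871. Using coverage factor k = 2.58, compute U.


u_A = s / sqrt(n) = 1.155 / sqrt(5) = 0.5165317
u_B = half_width / sqrt(3) = 1.871 / sqrt(3) = 1.0802224
uc = sqrt(u_A^2 + u_B^2) = sqrt(0.5165317^2 + 1.0802224^2) = 1.197366
U = k * uc = 2.58 * 1.197366
U = 3.0892

3.0892


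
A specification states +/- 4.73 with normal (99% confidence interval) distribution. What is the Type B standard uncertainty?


u_B = half_width / 2.576
u_B = 4.73 / 2.576
u_B = 1.8362

1.8362


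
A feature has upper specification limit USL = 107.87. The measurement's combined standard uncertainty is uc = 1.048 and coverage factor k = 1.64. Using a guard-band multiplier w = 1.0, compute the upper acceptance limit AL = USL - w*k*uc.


U = k * uc = 1.64 * 1.048 = 1.71872
guard band g = w * U = 1.0 * 1.71872 = 1.71872
AL = USL - g = 107.87 - 1.71872
AL = 106.1513

106.1513


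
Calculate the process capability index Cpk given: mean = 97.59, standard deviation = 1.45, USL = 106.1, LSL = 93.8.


Cpu = (USL - mean) / (3*sigma) = (106.1 - 97.59) / (3*1.45) = 1.9563
Cpl = (mean - LSL) / (3*sigma) = (97.59 - 93.8) / (3*1.45) = 0.8713
Cpk = min(Cpu, Cpl) = 0.8713

0.8713


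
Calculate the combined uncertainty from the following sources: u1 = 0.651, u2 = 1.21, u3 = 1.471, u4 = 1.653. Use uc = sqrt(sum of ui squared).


uc = sqrt(0.651^2 + 1.21^2 + 1.471^2 + 1.653^2)
uc = sqrt(6.784151)
uc = 2.6046

2.6046


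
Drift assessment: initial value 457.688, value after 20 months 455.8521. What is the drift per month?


rate = (v2 - v1) / months
= (455.8521 - 457.688) / 20
= -1.8359 / 20
= -0.0918

-0.0918


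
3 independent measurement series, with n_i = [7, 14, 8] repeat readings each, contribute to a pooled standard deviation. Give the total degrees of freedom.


nu = sum_i (n_i - 1)
nu = ((7 - 1) + (14 - 1) + (8 - 1))
nu = 6 + 13 + 7
nu = 26

26


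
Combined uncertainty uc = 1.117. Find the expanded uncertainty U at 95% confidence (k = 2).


U = k * uc
U = 2 * 1.117
U = 2.2340

2.2340


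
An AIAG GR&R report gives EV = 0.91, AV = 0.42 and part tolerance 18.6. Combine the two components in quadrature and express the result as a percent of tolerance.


GRR = sqrt(EV^2 + AV^2) = sqrt(0.91^2 + 0.42^2) = 1.0022475
%GRR = GRR / tol * 100 = 1.0022475 / 18.6 * 100
%GRR = 5.3884

5.3884


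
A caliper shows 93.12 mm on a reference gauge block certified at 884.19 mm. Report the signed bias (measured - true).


Systematic error = measured - true
= 93.12 - 884.19
= -791.0700

-791.0700


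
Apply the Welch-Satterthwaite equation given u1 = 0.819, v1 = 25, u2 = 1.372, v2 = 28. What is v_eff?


uc = sqrt(u1^2 + u2^2) = sqrt(0.819^2 + 1.372^2) = 1.5978564
v_eff = uc^4 / (u1^4/v1 + u2^4/v2)
= 1.5978564^4 / (0.819^4/25 + 1.372^4/28)
= 6.5185498 / 0.14454572
v_eff = 45.0968

45.0968


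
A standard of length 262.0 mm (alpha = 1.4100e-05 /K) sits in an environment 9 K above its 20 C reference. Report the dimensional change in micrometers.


dL = L * alpha * dT
= 262.0 * 1.4100e-05 * 9
= 0.0332478 mm
dL_um = 0.0332478 * 1000 = 33.2478 um

33.2478


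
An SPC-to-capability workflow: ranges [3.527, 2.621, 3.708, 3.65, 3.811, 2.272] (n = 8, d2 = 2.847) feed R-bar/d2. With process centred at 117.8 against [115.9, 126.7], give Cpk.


R_bar = (3.527 + 2.621 + 3.708 + 3.65 + 3.811 + 2.272) / 6 = 3.2648333
sigma = R_bar / d2 = 3.2648333 / 2.847 = 1.1467627
Cp = (USL - LSL)/(6*sigma) = (126.7 - 115.9)/(6*1.1467627) = 1.5696
Cpu = (126.7 - 117.8)/(3*1.1467627) = 2.5870
Cpl = (117.8 - 115.9)/(3*1.1467627) = 0.5523
Cpk = min(Cpu, Cpl) = 0.5523

0.5523


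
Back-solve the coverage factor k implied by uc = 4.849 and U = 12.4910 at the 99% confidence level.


k = U / uc
k = 12.4910 / 4.849
k = 2.576

2.576


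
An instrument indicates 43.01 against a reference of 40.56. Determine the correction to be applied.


Correction = standard - reading
= 40.56 - 43.01
= -2.4500

-2.4500


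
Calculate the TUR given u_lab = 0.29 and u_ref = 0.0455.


TUR = u_lab / u_ref
= 0.29 / 0.0455
= 6.3736

6.3736


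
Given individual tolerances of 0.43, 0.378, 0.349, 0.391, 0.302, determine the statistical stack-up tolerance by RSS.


RSS = sqrt(0.43^2 + 0.378^2 + 0.349^2 + 0.391^2 + 0.302^2)
= sqrt(0.69367)
= 0.8329

0.8329


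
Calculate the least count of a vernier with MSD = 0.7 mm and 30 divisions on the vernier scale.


LC = MSD / n_div
= 0.7 / 30
= 0.0233

0.0233


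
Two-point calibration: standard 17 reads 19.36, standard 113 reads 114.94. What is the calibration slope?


slope = (y2 - y1) / (x2 - x1)
= (114.94 - 19.36) / (113 - 17)
= 95.5800 / 96
= 0.9956

0.9956


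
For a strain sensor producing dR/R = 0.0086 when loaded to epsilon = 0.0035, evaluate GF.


GF = (dR/R) / epsilon
= 0.0086 / 0.0035
= 2.4571

2.4571


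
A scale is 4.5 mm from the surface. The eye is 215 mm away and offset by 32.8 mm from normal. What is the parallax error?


error = h * offset / d
= 4.5 * 32.8 / 215
= 0.6865

0.6865


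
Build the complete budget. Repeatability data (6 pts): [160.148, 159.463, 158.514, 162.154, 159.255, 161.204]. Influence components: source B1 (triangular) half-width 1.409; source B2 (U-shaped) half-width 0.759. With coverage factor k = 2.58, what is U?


mean = (160.148 + 159.463 + 158.514 + 162.154 + 159.255 + 161.204) / 6 = 160.123
s = sqrt(sum((x - mean)^2)/(n-1)) = 1.3470005
u_A = s / sqrt(n) = 1.3470005 / sqrt(6) = 0.54991065
u_B1 = 1.409 / sqrt(6) = 0.57522184
u_B2 = 0.759 / sqrt(2) = 0.53669405
uc = sqrt(0.54991065^2 + 0.57522184^2 + 0.53669405^2) = 0.9598554
U = k * uc = 2.58 * 0.9598554
U = 2.4764

2.4764


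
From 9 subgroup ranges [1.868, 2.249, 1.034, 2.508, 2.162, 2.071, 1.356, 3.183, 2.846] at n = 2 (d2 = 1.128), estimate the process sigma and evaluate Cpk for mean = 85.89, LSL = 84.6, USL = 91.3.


R_bar = (1.868 + 2.249 + 1.034 + 2.508 + 2.162 + 2.071 + 1.356 + 3.183 + 2.846) / 9 = 2.1418889
sigma = R_bar / d2 = 2.1418889 / 1.128 = 1.8988377
Cp = (USL - LSL)/(6*sigma) = (91.3 - 84.6)/(6*1.8988377) = 0.5881
Cpu = (91.3 - 85.89)/(3*1.8988377) = 0.9497
Cpl = (85.89 - 84.6)/(3*1.8988377) = 0.2265
Cpk = min(Cpu, Cpl) = 0.2265

0.2265


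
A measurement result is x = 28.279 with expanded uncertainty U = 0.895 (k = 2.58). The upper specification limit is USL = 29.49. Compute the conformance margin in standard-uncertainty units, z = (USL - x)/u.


u = U / k = 0.895 / 2.58 = 0.34689922
margin = |USL - x| = |29.49 - 28.279| = 1.211
z = margin / u = 1.211 / 0.34689922
z = 3.4909

3.4909


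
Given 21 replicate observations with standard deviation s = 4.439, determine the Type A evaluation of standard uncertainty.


u_A = s / sqrt(n)
u_A = 4.439 / sqrt(21)
u_A = 4.439 / 4.5825757
u_A = 0.9687

0.9687


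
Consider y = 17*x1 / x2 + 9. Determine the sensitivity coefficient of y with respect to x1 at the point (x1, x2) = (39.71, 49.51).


y = 17*x1 / x2 + 9
dy/dx1 = 17/x2
Evaluate at x2 = 49.51: c1 = 17 / 49.51
c1 = 0.3434

0.3434


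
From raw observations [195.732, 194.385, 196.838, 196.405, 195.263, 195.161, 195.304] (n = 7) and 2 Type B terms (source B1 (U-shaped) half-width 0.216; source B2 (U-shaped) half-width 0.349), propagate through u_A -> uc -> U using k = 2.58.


mean = (195.732 + 194.385 + 196.838 + 196.405 + 195.263 + 195.161 + 195.304) / 7 = 195.584
s = sqrt(sum((x - mean)^2)/(n-1)) = 0.82324885
u_A = s / sqrt(n) = 0.82324885 / sqrt(7) = 0.31115882
u_B1 = 0.216 / sqrt(2) = 0.15273506
u_B2 = 0.349 / sqrt(2) = 0.24678027
uc = sqrt(0.31115882^2 + 0.15273506^2 + 0.24678027^2) = 0.42549772
U = k * uc = 2.58 * 0.42549772
U = 1.0978

1.0978


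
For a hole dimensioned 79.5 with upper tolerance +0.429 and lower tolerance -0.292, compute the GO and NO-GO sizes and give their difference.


GO = nominal - lower_tol (smallest hole = maximum material condition)
GO = 79.5 - 0.292 = 79.208
NO-GO = nominal + upper_tol (largest hole = least material condition)
NO-GO = 79.5 + 0.429 = 79.929
spread = NO-GO - GO = 79.929 - 79.208 = 0.7210

0.7210


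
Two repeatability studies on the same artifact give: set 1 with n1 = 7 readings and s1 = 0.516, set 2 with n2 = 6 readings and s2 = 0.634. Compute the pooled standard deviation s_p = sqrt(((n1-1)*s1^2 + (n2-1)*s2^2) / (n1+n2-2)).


s_p = sqrt(((n1-1)*s1^2 + (n2-1)*s2^2) / (n1+n2-2))
numerator = (7-1)*0.516^2 + (6-1)*0.634^2 = 1.597536 + 2.00978 = 3.607316
denominator = 7 + 6 - 2 = 11
s_p^2 = 3.607316 / 11 = 0.32793782
s_p = sqrt(0.32793782) = 0.5727

0.5727


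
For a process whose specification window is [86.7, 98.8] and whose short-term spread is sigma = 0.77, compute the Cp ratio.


Cp = (USL - LSL) / (6 * sigma)
= (98.8 - 86.7) / (6 * 0.77)
= 12.1000 / 4.6200
= 2.6190

2.6190


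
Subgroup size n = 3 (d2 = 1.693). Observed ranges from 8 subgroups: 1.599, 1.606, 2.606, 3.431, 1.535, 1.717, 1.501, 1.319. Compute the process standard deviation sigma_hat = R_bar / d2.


R_bar = (1.599 + 1.606 + 2.606 + 3.431 + 1.535 + 1.717 + 1.501 + 1.319) / 8
R_bar = 15.314 / 8 = 1.91425
sigma_hat = R_bar / d2 = 1.91425 / 1.693 = 1.1307

1.1307


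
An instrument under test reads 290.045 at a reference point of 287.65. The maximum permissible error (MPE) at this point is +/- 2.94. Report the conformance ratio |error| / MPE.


e = indication - reference = 290.045 - 287.65 = 2.3950
|e| = 2.3950
ratio = |e| / MPE = 2.3950 / 2.94
ratio = 0.8146

0.8146


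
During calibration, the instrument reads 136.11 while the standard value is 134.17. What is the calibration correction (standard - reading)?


Correction = standard - reading
= 134.17 - 136.11
= -1.9400

-1.9400


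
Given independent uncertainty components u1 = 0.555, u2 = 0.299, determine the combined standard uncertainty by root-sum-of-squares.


uc = sqrt(0.555^2 + 0.299^2)
uc = sqrt(0.397426)
uc = 0.6304

0.6304


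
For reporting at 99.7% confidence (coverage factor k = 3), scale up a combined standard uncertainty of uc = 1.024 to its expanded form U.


U = k * uc
U = 3 * 1.024
U = 3.0720

3.0720


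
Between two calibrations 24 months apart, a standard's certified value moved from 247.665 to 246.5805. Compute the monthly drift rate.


rate = (v2 - v1) / months
= (246.5805 - 247.665) / 24
= -1.0845 / 24
= -0.0452

-0.0452


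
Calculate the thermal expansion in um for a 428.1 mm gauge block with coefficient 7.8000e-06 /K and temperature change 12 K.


dL = L * alpha * dT
= 428.1 * 7.8000e-06 * 12
= 0.0400702 mm
dL_um = 0.0400702 * 1000 = 40.0702 um

40.0702


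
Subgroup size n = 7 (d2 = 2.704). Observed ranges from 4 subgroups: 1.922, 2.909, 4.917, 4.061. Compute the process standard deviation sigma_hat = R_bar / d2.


R_bar = (1.922 + 2.909 + 4.917 + 4.061) / 4
R_bar = 13.809 / 4 = 3.45225
sigma_hat = R_bar / d2 = 3.45225 / 2.704 = 1.2767

1.2767


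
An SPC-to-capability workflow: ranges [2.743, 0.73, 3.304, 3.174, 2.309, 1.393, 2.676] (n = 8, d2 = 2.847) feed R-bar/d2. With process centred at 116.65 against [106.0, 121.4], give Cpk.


R_bar = (2.743 + 0.73 + 3.304 + 3.174 + 2.309 + 1.393 + 2.676) / 7 = 2.3327143
sigma = R_bar / d2 = 2.3327143 / 2.847 = 0.81935873
Cp = (USL - LSL)/(6*sigma) = (121.4 - 106.0)/(6*0.81935873) = 3.1325
Cpu = (121.4 - 116.65)/(3*0.81935873) = 1.9324
Cpl = (116.65 - 106.0)/(3*0.81935873) = 4.3327
Cpk = min(Cpu, Cpl) = 1.9324

1.9324


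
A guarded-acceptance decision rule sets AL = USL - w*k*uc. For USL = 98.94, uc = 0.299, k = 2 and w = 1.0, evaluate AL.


U = k * uc = 2 * 0.299 = 0.598
guard band g = w * U = 1.0 * 0.598 = 0.598
AL = USL - g = 98.94 - 0.598
AL = 98.3420

98.3420


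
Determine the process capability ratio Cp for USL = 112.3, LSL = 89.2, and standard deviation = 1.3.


Cp = (USL - LSL) / (6 * sigma)
= (112.3 - 89.2) / (6 * 1.3)
= 23.1000 / 7.8000
= 2.9615

2.9615


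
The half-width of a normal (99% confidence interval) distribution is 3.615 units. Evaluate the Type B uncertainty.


u_B = half_width / 2.576
u_B = 3.615 / 2.576
u_B = 1.4033

1.4033


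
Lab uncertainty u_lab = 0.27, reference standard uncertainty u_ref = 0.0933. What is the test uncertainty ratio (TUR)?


TUR = u_lab / u_ref
= 0.27 / 0.0933
= 2.8939

2.8939


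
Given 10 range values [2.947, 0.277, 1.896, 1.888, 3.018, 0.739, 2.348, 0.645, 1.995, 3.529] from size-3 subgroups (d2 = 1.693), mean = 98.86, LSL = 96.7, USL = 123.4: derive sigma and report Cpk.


R_bar = (2.947 + 0.277 + 1.896 + 1.888 + 3.018 + 0.739 + 2.348 + 0.645 + 1.995 + 3.529) / 10 = 1.9282
sigma = R_bar / d2 = 1.9282 / 1.693 = 1.138925
Cp = (USL - LSL)/(6*sigma) = (123.4 - 96.7)/(6*1.138925) = 3.9072
Cpu = (123.4 - 98.86)/(3*1.138925) = 7.1822
Cpl = (98.86 - 96.7)/(3*1.138925) = 0.6322
Cpk = min(Cpu, Cpl) = 0.6322

0.6322


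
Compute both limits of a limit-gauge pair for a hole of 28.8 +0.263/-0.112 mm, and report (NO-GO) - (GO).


GO = nominal - lower_tol (smallest hole = maximum material condition)
GO = 28.8 - 0.112 = 28.688
NO-GO = nominal + upper_tol (largest hole = least material condition)
NO-GO = 28.8 + 0.263 = 29.063
spread = NO-GO - GO = 29.063 - 28.688 = 0.3750

0.3750


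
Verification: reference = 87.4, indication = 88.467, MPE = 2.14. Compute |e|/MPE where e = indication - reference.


e = indication - reference = 88.467 - 87.4 = 1.0670
|e| = 1.0670
ratio = |e| / MPE = 1.0670 / 2.14
ratio = 0.4986

0.4986


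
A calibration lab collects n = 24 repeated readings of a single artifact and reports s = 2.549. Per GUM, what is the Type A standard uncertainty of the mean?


u_A = s / sqrt(n)
u_A = 2.549 / sqrt(24)
u_A = 2.549 / 4.8989795
u_A = 0.5203

0.5203


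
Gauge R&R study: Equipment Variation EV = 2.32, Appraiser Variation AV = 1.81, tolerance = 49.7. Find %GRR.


GRR = sqrt(EV^2 + AV^2) = sqrt(2.32^2 + 1.81^2) = 2.9425329
%GRR = GRR / tol * 100 = 2.9425329 / 49.7 * 100
%GRR = 5.9206

5.9206


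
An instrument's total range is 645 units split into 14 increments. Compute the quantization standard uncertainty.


resolution = range / divisions
resolution = 645 / 14 = 46.071429
u_res = resolution / (2*sqrt(3))
u_res = 46.071429 / 3.4641016
u_res = 13.2997

13.2997


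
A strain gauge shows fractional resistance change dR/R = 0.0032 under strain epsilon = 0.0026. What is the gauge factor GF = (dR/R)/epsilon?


GF = (dR/R) / epsilon
= 0.0032 / 0.0026
= 1.2308

1.2308


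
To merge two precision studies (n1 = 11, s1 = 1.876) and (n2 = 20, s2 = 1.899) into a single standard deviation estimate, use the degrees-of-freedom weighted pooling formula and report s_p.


s_p = sqrt(((n1-1)*s1^2 + (n2-1)*s2^2) / (n1+n2-2))
numerator = (11-1)*1.876^2 + (20-1)*1.899^2 = 35.19376 + 68.517819 = 103.71158
denominator = 11 + 20 - 2 = 29
s_p^2 = 103.71158 / 29 = 3.5762614
s_p = sqrt(3.5762614) = 1.8911

1.8911


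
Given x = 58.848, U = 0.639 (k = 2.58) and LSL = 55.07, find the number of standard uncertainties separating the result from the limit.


u = U / k = 0.639 / 2.58 = 0.24767442
margin = |LSL - x| = |55.07 - 58.848| = 3.778
z = margin / u = 3.778 / 0.24767442
z = 15.2539

15.2539


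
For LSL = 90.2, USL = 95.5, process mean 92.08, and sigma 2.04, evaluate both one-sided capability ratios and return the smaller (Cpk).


Cpu = (USL - mean) / (3*sigma) = (95.5 - 92.08) / (3*2.04) = 0.5588
Cpl = (mean - LSL) / (3*sigma) = (92.08 - 90.2) / (3*2.04) = 0.3072
Cpk = min(Cpu, Cpl) = 0.3072

0.3072


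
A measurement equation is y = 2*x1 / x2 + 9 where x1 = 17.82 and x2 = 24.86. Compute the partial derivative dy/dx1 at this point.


y = 2*x1 / x2 + 9
dy/dx1 = 2/x2
Evaluate at x2 = 24.86: c1 = 2 / 24.86
c1 = 0.0805

0.0805


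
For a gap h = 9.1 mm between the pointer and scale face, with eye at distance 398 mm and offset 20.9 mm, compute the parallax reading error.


error = h * offset / d
= 9.1 * 20.9 / 398
= 0.4779

0.4779


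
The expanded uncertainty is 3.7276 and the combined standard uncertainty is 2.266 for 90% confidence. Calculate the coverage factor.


k = U / uc
k = 3.7276 / 2.266
k = 1.645

1.645


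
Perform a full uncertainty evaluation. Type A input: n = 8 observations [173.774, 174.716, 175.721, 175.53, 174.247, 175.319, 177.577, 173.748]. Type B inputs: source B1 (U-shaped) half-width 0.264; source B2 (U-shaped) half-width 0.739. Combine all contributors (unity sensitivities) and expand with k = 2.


mean = (173.774 + 174.716 + 175.721 + 175.53 + 174.247 + 175.319 + 177.577 + 173.748) / 8 = 175.079
s = sqrt(sum((x - mean)^2)/(n-1)) = 1.2655743
u_A = s / sqrt(n) = 1.2655743 / sqrt(8) = 0.44744808
u_B1 = 0.264 / sqrt(2) = 0.18667619
u_B2 = 0.739 / sqrt(2) = 0.52255191
uc = sqrt(0.44744808^2 + 0.18667619^2 + 0.52255191^2) = 0.71282416
U = k * uc = 2 * 0.71282416
U = 1.4256

1.4256


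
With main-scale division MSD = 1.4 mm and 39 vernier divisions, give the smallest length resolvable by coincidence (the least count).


LC = MSD / n_div
= 1.4 / 39
= 0.0359

0.0359


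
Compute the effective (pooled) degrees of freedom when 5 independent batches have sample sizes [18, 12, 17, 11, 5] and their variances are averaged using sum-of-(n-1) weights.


nu = sum_i (n_i - 1)
nu = ((18 - 1) + (12 - 1) + (17 - 1) + (11 - 1) + (5 - 1))
nu = 17 + 11 + 16 + 10 + 4
nu = 58

58


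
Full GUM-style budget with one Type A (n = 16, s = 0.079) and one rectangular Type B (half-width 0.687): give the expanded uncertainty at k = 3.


u_A = s / sqrt(n) = 0.079 / sqrt(16) = 0.01975
u_B = half_width / sqrt(3) = 0.687 / sqrt(3) = 0.39663963
uc = sqrt(u_A^2 + u_B^2) = sqrt(0.01975^2 + 0.39663963^2) = 0.39713103
U = k * uc = 3 * 0.39713103
U = 1.1914

1.1914


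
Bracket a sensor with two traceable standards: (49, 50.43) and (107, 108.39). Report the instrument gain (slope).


slope = (y2 - y1) / (x2 - x1)
= (108.39 - 50.43) / (107 - 49)
= 57.9600 / 58
= 0.9993

0.9993


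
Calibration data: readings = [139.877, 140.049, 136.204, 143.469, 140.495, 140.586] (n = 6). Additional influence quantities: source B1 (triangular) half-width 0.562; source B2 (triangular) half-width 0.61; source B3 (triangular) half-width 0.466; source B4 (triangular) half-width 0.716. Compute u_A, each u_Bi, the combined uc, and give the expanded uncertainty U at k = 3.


mean = (139.877 + 140.049 + 136.204 + 143.469 + 140.495 + 140.586) / 6 = 140.1133333
s = sqrt(sum((x - mean)^2)/(n-1)) = 2.3226046
u_A = s / sqrt(n) = 2.3226046 / sqrt(6) = 0.94819936
u_B1 = 0.562 / sqrt(6) = 0.22943554
u_B2 = 0.61 / sqrt(6) = 0.24903146
u_B3 = 0.466 / sqrt(6) = 0.1902437
u_B4 = 0.716 / sqrt(6) = 0.29230578
uc = sqrt(0.94819936^2 + 0.22943554^2 + 0.24903146^2 + 0.1902437^2 + 0.29230578^2) = 1.0655396
U = k * uc = 3 * 1.0655396
U = 3.1966

3.1966


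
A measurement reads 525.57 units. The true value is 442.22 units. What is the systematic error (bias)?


Systematic error = measured - true
= 525.57 - 442.22
= 83.3500

83.3500


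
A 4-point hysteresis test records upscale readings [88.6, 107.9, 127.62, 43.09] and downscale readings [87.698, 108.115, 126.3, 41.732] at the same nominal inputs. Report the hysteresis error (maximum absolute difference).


|88.6 - 87.698| = 0.9020
|107.9 - 108.115| = 0.2150
|127.62 - 126.3| = 1.3200
|43.09 - 41.732| = 1.3580
hysteresis = max(diffs) = 1.3580

1.3580


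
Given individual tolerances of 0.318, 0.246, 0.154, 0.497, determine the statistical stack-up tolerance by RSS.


RSS = sqrt(0.318^2 + 0.246^2 + 0.154^2 + 0.497^2)
= sqrt(0.432365)
= 0.6575

0.6575


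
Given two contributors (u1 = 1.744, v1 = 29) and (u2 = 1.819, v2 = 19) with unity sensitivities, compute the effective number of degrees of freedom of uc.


uc = sqrt(u1^2 + u2^2) = sqrt(1.744^2 + 1.819^2) = 2.5199796
v_eff = uc^4 / (u1^4/v1 + u2^4/v2)
= 2.5199796^4 / (1.744^4/29 + 1.819^4/19)
= 40.326274 / 0.8952032
v_eff = 45.0471

45.0471


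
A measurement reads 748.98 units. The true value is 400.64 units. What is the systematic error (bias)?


Systematic error = measured - true
= 748.98 - 400.64
= 348.3400

348.3400


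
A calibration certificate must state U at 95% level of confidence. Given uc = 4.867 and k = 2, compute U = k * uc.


U = k * uc
U = 2 * 4.867
U = 9.7340

9.7340


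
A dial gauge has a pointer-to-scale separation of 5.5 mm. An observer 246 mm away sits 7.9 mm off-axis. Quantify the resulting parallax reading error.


error = h * offset / d
= 5.5 * 7.9 / 246
= 0.1766

0.1766


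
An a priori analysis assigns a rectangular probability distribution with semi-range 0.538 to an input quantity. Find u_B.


u_B = half_width / sqrt(3)
u_B = 0.538 / 1.7320508
u_B = 0.3106

0.3106


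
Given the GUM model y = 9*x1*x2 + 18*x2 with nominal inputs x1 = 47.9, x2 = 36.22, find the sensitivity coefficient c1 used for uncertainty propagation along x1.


y = 9*x1*x2 + 18*x2
dy/dx1 = 9*x2
Evaluate at x2 = 36.22: c1 = 9 * 36.22
c1 = 325.9800

325.9800


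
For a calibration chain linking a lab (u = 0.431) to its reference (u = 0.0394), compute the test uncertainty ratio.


TUR = u_lab / u_ref
= 0.431 / 0.0394
= 10.9391

10.9391


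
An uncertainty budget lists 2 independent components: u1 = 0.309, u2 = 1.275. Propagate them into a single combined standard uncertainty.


uc = sqrt(0.309^2 + 1.275^2)
uc = sqrt(1.721106)
uc = 1.3119

1.3119


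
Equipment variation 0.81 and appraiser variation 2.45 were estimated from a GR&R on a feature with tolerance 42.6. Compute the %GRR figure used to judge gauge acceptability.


GRR = sqrt(EV^2 + AV^2) = sqrt(0.81^2 + 2.45^2) = 2.5804263
%GRR = GRR / tol * 100 = 2.5804263 / 42.6 * 100
%GRR = 6.0573

6.0573


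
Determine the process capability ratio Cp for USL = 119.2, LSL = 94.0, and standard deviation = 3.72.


Cp = (USL - LSL) / (6 * sigma)
= (119.2 - 94.0) / (6 * 3.72)
= 25.2000 / 22.3200
= 1.1290

1.1290


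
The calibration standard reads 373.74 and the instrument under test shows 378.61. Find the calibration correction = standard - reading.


Correction = standard - reading
= 373.74 - 378.61
= -4.8700

-4.8700


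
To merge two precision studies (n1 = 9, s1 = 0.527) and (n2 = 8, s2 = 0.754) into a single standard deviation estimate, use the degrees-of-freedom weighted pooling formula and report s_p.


s_p = sqrt(((n1-1)*s1^2 + (n2-1)*s2^2) / (n1+n2-2))
numerator = (9-1)*0.527^2 + (8-1)*0.754^2 = 2.221832 + 3.979612 = 6.201444
denominator = 9 + 8 - 2 = 15
s_p^2 = 6.201444 / 15 = 0.4134296
s_p = sqrt(0.4134296) = 0.6430

0.6430


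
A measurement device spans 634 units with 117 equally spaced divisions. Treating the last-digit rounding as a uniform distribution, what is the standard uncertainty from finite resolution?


resolution = range / divisions
resolution = 634 / 117 = 5.4188034
u_res = resolution / (2*sqrt(3))
u_res = 5.4188034 / 3.4641016
u_res = 1.5643

1.5643


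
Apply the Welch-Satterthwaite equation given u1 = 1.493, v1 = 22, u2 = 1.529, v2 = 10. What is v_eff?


uc = sqrt(u1^2 + u2^2) = sqrt(1.493^2 + 1.529^2) = 2.1370283
v_eff = uc^4 / (u1^4/v1 + u2^4/v2)
= 2.1370283^4 / (1.493^4/22 + 1.529^4/10)
= 20.856484 / 0.77239821
v_eff = 27.0022

27.0022


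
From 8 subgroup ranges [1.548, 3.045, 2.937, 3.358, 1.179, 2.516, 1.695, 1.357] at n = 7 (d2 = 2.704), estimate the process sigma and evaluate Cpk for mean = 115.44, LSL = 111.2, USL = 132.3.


R_bar = (1.548 + 3.045 + 2.937 + 3.358 + 1.179 + 2.516 + 1.695 + 1.357) / 8 = 2.204375
sigma = R_bar / d2 = 2.204375 / 2.704 = 0.81522744
Cp = (USL - LSL)/(6*sigma) = (132.3 - 111.2)/(6*0.81522744) = 4.3137
Cpu = (132.3 - 115.44)/(3*0.81522744) = 6.8938
Cpl = (115.44 - 111.2)/(3*0.81522744) = 1.7337
Cpk = min(Cpu, Cpl) = 1.7337

1.7337


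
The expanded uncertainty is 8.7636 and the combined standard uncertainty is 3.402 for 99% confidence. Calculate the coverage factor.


k = U / uc
k = 8.7636 / 3.402
k = 2.576

2.576


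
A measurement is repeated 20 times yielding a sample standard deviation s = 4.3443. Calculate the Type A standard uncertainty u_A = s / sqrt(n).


u_A = s / sqrt(n)
u_A = 4.3443 / sqrt(20)
u_A = 4.3443 / 4.472136
u_A = 0.9714

0.9714


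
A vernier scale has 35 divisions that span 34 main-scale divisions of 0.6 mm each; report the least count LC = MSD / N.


LC = MSD / n_div
= 0.6 / 35
= 0.0171

0.0171


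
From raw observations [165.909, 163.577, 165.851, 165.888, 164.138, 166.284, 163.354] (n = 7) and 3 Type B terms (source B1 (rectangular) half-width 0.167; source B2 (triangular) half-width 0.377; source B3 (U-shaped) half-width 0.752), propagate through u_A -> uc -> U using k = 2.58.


mean = (165.909 + 163.577 + 165.851 + 165.888 + 164.138 + 166.284 + 163.354) / 7 = 165.0001429
s = sqrt(sum((x - mean)^2)/(n-1)) = 1.2559837
u_A = s / sqrt(n) = 1.2559837 / sqrt(7) = 0.47471722
u_B1 = 0.167 / sqrt(3) = 0.096417495
u_B2 = 0.377 / sqrt(6) = 0.15390961
u_B3 = 0.752 / sqrt(2) = 0.5317443
uc = sqrt(0.47471722^2 + 0.096417495^2 + 0.15390961^2 + 0.5317443^2) = 0.7355902
U = k * uc = 2.58 * 0.7355902
U = 1.8978

1.8978


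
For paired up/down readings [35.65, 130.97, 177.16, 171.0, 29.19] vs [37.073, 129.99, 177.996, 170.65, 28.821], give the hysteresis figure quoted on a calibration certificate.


|35.65 - 37.073| = 1.4230
|130.97 - 129.99| = 0.9800
|177.16 - 177.996| = 0.8360
|171.0 - 170.65| = 0.3500
|29.19 - 28.821| = 0.3690
hysteresis = max(diffs) = 1.4230

1.4230


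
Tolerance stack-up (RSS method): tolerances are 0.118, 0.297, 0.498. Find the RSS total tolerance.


RSS = sqrt(0.118^2 + 0.297^2 + 0.498^2)
= sqrt(0.350137)
= 0.5917

0.5917


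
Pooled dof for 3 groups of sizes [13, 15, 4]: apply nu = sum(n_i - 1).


nu = sum_i (n_i - 1)
nu = ((13 - 1) + (15 - 1) + (4 - 1))
nu = 12 + 14 + 3
nu = 29

29


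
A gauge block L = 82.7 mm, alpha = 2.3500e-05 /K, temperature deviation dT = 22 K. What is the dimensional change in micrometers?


dL = L * alpha * dT
= 82.7 * 2.3500e-05 * 22
= 0.0427559 mm
dL_um = 0.0427559 * 1000 = 42.7559 um

42.7559


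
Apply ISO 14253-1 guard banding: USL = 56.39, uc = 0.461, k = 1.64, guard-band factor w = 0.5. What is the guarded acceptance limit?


U = k * uc = 1.64 * 0.461 = 0.75604
guard band g = w * U = 0.5 * 0.75604 = 0.37802
AL = USL - g = 56.39 - 0.37802
AL = 56.0120

56.0120


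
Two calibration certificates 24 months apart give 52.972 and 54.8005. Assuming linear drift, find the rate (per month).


rate = (v2 - v1) / months
= (54.8005 - 52.972) / 24
= 1.8285 / 24
= 0.0762

0.0762


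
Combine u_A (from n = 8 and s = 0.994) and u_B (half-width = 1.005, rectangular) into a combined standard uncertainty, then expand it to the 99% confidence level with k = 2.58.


u_A = s / sqrt(n) = 0.994 / sqrt(8) = 0.35143207
u_B = half_width / sqrt(3) = 1.005 / sqrt(3) = 0.58023702
uc = sqrt(u_A^2 + u_B^2) = sqrt(0.35143207^2 + 0.58023702^2) = 0.67836531
U = k * uc = 2.58 * 0.67836531
U = 1.7502

1.7502


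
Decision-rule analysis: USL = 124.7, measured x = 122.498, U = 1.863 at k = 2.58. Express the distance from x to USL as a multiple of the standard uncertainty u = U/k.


u = U / k = 1.863 / 2.58 = 0.72209302
margin = |USL - x| = |124.7 - 122.498| = 2.202
z = margin / u = 2.202 / 0.72209302
z = 3.0495

3.0495


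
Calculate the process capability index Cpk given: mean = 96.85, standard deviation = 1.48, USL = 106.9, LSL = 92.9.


Cpu = (USL - mean) / (3*sigma) = (106.9 - 96.85) / (3*1.48) = 2.2635
Cpl = (mean - LSL) / (3*sigma) = (96.85 - 92.9) / (3*1.48) = 0.8896
Cpk = min(Cpu, Cpl) = 0.8896

0.8896


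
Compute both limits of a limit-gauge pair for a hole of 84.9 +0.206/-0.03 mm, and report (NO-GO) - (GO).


GO = nominal - lower_tol (smallest hole = maximum material condition)
GO = 84.9 - 0.03 = 84.87
NO-GO = nominal + upper_tol (largest hole = least material condition)
NO-GO = 84.9 + 0.206 = 85.106
spread = NO-GO - GO = 85.106 - 84.87 = 0.2360

0.2360


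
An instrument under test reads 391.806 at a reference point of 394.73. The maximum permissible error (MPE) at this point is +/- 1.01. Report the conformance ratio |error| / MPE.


e = indication - reference = 391.806 - 394.73 = -2.9240
|e| = 2.9240
ratio = |e| / MPE = 2.9240 / 1.01
ratio = 2.8950

2.8950


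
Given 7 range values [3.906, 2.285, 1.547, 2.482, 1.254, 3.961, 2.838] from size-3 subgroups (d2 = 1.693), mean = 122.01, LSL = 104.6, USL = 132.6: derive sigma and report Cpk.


R_bar = (3.906 + 2.285 + 1.547 + 2.482 + 1.254 + 3.961 + 2.838) / 7 = 2.6104286
sigma = R_bar / d2 = 2.6104286 / 1.693 = 1.5418952
Cp = (USL - LSL)/(6*sigma) = (132.6 - 104.6)/(6*1.5418952) = 3.0266
Cpu = (132.6 - 122.01)/(3*1.5418952) = 2.2894
Cpl = (122.01 - 104.6)/(3*1.5418952) = 3.7638
Cpk = min(Cpu, Cpl) = 2.2894

2.2894


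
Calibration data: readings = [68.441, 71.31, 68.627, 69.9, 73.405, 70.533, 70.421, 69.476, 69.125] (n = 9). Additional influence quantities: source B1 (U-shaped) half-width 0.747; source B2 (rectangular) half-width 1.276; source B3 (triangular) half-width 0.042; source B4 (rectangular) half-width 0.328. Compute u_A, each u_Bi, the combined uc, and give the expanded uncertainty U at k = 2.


mean = (68.441 + 71.31 + 68.627 + 69.9 + 73.405 + 70.533 + 70.421 + 69.476 + 69.125) / 9 = 70.13755556
s = sqrt(sum((x - mean)^2)/(n-1)) = 1.5397635
u_A = s / sqrt(n) = 1.5397635 / sqrt(9) = 0.5132545
u_B1 = 0.747 / sqrt(2) = 0.52820877
u_B2 = 1.276 / sqrt(3) = 0.73669894
u_B3 = 0.042 / sqrt(6) = 0.017146428
u_B4 = 0.328 / sqrt(3) = 0.18937089
uc = sqrt(0.5132545^2 + 0.52820877^2 + 0.73669894^2 + 0.017146428^2 + 0.18937089^2) = 1.0589218
U = k * uc = 2 * 1.0589218
U = 2.1178

2.1178


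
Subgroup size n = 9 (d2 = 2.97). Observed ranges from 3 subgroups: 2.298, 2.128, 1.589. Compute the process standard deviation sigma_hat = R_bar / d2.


R_bar = (2.298 + 2.128 + 1.589) / 3
R_bar = 6.015 / 3 = 2.005
sigma_hat = R_bar / d2 = 2.005 / 2.97 = 0.6751

0.6751


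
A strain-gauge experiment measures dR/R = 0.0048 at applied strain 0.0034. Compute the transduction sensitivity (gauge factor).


GF = (dR/R) / epsilon
= 0.0048 / 0.0034
= 1.4118

1.4118


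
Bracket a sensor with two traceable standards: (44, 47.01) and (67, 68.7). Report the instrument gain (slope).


slope = (y2 - y1) / (x2 - x1)
= (68.7 - 47.01) / (67 - 44)
= 21.6900 / 23
= 0.9430

0.9430


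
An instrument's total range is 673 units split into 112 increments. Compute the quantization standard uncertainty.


resolution = range / divisions
resolution = 673 / 112 = 6.0089286
u_res = resolution / (2*sqrt(3))
u_res = 6.0089286 / 3.4641016
u_res = 1.7346

1.7346


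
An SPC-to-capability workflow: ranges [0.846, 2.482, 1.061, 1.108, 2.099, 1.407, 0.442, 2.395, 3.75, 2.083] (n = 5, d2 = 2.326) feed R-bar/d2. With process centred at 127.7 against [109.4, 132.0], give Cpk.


R_bar = (0.846 + 2.482 + 1.061 + 1.108 + 2.099 + 1.407 + 0.442 + 2.395 + 3.75 + 2.083) / 10 = 1.7673
sigma = R_bar / d2 = 1.7673 / 2.326 = 0.75980224
Cp = (USL - LSL)/(6*sigma) = (132.0 - 109.4)/(6*0.75980224) = 4.9574
Cpu = (132.0 - 127.7)/(3*0.75980224) = 1.8865
Cpl = (127.7 - 109.4)/(3*0.75980224) = 8.0284
Cpk = min(Cpu, Cpl) = 1.8865

1.8865


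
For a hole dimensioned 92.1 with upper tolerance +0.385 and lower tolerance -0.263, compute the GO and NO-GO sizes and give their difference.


GO = nominal - lower_tol (smallest hole = maximum material condition)
GO = 92.1 - 0.263 = 91.837
NO-GO = nominal + upper_tol (largest hole = least material condition)
NO-GO = 92.1 + 0.385 = 92.485
spread = NO-GO - GO = 92.485 - 91.837 = 0.6480

0.6480


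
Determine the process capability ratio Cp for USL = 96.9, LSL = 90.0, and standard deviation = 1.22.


Cp = (USL - LSL) / (6 * sigma)
= (96.9 - 90.0) / (6 * 1.22)
= 6.9000 / 7.3200
= 0.9426

0.9426


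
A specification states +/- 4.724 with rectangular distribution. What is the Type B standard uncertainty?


u_B = half_width / sqrt(3)
u_B = 4.724 / 1.7320508
u_B = 2.7274

2.7274


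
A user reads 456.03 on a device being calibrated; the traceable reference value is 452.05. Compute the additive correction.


Correction = standard - reading
= 452.05 - 456.03
= -3.9800

-3.9800


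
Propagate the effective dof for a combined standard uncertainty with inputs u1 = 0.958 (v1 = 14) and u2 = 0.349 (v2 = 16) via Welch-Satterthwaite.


uc = sqrt(u1^2 + u2^2) = sqrt(0.958^2 + 0.349^2) = 1.0195906
v_eff = uc^4 / (u1^4/v1 + u2^4/v2)
= 1.0195906^4 / (0.958^4/14 + 0.349^4/16)
= 1.0806954 / 0.061090843
v_eff = 17.6900

17.6900


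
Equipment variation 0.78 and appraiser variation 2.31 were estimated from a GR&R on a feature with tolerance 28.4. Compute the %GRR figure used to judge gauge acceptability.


GRR = sqrt(EV^2 + AV^2) = sqrt(0.78^2 + 2.31^2) = 2.4381345
%GRR = GRR / tol * 100 = 2.4381345 / 28.4 * 100
%GRR = 8.5850

8.5850
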